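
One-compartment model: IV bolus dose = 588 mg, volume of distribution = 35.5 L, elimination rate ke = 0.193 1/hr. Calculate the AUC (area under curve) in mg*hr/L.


C0 = Dose/Vd = 588/35.5 = 16.5634 mg/L
AUC = C0/ke = 16.5634/0.193
AUC = 85.82 mg*hr/L


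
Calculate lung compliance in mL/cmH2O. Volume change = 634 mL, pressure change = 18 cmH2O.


C = dV / dP
C = 634 / 18
C = 35.22 mL/cmH2O


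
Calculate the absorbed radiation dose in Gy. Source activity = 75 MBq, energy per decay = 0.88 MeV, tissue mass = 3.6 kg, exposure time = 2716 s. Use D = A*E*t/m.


A = 75 MBq = 7.5000e+07 Bq
E = 0.88 MeV = 1.40976e-13 J
D = A*E*t/m = 7.5000e+07*1.40976e-13*2716/3.6
D = 0.007977 Gy


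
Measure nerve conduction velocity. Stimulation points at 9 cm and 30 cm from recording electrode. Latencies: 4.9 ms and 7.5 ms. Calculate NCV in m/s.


Distance = (30 - 9) / 100 = 0.21 m
dt = (7.5 - 4.9) / 1000 = 0.0026 s
NCV = dist / dt = 80.77 m/s


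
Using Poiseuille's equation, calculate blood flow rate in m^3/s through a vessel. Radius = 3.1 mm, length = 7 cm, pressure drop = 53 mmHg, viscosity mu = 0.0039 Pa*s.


Q = pi*r^4*dP / (8*mu*L)
r = 0.0031 m, L = 0.07 m
dP = 53 mmHg = 7066.066 Pa
Q = 9.3869e-04 m^3/s


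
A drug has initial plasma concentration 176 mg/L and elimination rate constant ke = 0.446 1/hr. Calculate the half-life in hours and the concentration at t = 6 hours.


t_half = ln(2) / ke = 0.693147 / 0.446 = 1.554 hr
C(t) = C0 * exp(-ke*t) = 176 * exp(-0.446*6)
C(6) = 12.12 mg/L


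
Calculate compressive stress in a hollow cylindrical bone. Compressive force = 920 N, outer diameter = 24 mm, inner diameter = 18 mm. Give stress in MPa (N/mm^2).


A = pi*(r_o^2 - r_i^2)
r_o = 12 mm, r_i = 9 mm
A = 197.92 mm^2
sigma = F/A = 920 / 197.92
sigma = 4.648 MPa


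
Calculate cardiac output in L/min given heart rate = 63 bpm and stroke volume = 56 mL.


CO = HR * SV
CO = 63 * 56 / 1000
CO = 3.528 L/min


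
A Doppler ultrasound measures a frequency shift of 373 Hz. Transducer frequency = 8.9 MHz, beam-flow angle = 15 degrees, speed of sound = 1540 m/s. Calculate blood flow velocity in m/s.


v = fd * c / (2 * f0 * cos(theta))
v = 373 * 1540 / (2 * 8.9000e+06 * cos(15))
v = 0.03341 m/s


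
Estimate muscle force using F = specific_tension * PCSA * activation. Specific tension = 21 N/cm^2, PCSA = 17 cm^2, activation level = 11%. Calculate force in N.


F = sigma * PCSA * activation
F = 21 * 17 * 0.11
F = 39.27 N


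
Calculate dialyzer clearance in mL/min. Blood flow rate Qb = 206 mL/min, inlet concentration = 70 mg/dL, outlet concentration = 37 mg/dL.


K = Qb * (Cb_in - Cb_out) / Cb_in
K = 206 * (70 - 37) / 70
K = 97.11 mL/min


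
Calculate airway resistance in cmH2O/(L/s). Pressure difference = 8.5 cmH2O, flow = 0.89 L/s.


R = dP / flow
R = 8.5 / 0.89
R = 9.551 cmH2O/(L/s)


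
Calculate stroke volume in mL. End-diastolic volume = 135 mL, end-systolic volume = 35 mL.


SV = EDV - ESV
SV = 135 - 35
SV = 100 mL


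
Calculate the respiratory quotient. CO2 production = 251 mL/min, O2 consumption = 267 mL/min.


RQ = VCO2 / VO2
RQ = 251 / 267
RQ = 0.9401


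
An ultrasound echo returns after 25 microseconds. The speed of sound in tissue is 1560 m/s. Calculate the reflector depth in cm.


depth = c * t / 2
t = 25 us = 2.5000e-05 s
depth = 1560 * 2.5000e-05 / 2
depth = 0.0195 m = 1.95 cm


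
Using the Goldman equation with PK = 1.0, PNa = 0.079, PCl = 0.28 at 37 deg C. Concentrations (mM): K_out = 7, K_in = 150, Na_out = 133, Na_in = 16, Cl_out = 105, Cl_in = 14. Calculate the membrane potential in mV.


Vm = (RT/F)*ln((PK*Ko + PNa*Nao + PCl*Cli)/(PK*Ki + PNa*Nai + PCl*Clo))
Numer = 21.427, Denom = 180.664
Vm = -56.98 mV


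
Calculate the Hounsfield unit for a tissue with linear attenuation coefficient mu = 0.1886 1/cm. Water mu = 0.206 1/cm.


HU = ((mu_tissue - mu_water) / mu_water) * 1000
HU = ((0.1886 - 0.206) / 0.206) * 1000
HU = -84.47


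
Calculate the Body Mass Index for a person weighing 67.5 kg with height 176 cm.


BMI = weight / height^2
height = 176 cm = 1.76 m
BMI = 67.5 / 1.76^2
BMI = 21.79 kg/m^2


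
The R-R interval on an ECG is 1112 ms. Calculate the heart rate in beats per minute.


HR = 60 / RR_interval(s)
RR = 1112 ms = 1.112 s
HR = 60 / 1.112 = 53.96 bpm


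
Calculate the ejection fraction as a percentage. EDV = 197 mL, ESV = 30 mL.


SV = EDV - ESV = 197 - 30 = 167 mL
EF = SV/EDV * 100 = 167/197 * 100
EF = 84.77%


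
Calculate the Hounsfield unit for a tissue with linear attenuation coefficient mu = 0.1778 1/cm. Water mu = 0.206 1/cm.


HU = ((mu_tissue - mu_water) / mu_water) * 1000
HU = ((0.1778 - 0.206) / 0.206) * 1000
HU = -136.9


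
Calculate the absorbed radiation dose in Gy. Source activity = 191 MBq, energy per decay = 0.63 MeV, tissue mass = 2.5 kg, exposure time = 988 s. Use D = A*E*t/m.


A = 191 MBq = 1.9100e+08 Bq
E = 0.63 MeV = 1.00926e-13 J
D = A*E*t/m = 1.9100e+08*1.00926e-13*988/2.5
D = 0.007618 Gy


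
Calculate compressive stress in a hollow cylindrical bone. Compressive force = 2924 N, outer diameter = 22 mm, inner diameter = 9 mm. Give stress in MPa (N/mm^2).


A = pi*(r_o^2 - r_i^2)
r_o = 11 mm, r_i = 4.5 mm
A = 316.515 mm^2
sigma = F/A = 2924 / 316.515
sigma = 9.238 MPa


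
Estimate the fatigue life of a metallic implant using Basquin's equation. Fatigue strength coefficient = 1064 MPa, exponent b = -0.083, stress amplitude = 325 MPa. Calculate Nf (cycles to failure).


sigma_a = sigma_f' * (2Nf)^b
2Nf = (sigma_a/sigma_f')^(1/b)
2Nf = (325/1064)^(1/-0.083)
2Nf = 1605170.9
Nf = 8.026e+05


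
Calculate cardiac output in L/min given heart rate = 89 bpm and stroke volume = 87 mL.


CO = HR * SV
CO = 89 * 87 / 1000
CO = 7.743 L/min


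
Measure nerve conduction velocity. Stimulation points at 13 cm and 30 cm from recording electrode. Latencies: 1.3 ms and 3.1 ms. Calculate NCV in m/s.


Distance = (30 - 13) / 100 = 0.17 m
dt = (3.1 - 1.3) / 1000 = 0.0018 s
NCV = dist / dt = 94.44 m/s


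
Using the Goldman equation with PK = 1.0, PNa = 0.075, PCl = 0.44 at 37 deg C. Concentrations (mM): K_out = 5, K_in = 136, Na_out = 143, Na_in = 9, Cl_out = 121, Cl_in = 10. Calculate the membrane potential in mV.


Vm = (RT/F)*ln((PK*Ko + PNa*Nao + PCl*Cli)/(PK*Ki + PNa*Nai + PCl*Clo))
Numer = 20.125, Denom = 189.915
Vm = -59.99 mV


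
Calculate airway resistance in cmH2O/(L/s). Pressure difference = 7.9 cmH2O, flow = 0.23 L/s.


R = dP / flow
R = 7.9 / 0.23
R = 34.35 cmH2O/(L/s)


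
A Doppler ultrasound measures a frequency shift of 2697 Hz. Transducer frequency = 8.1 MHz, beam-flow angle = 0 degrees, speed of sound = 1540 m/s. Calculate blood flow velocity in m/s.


v = fd * c / (2 * f0 * cos(theta))
v = 2697 * 1540 / (2 * 8.1000e+06 * cos(0))
v = 0.2564 m/s


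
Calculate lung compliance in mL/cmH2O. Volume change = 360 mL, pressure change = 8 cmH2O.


C = dV / dP
C = 360 / 8
C = 45 mL/cmH2O


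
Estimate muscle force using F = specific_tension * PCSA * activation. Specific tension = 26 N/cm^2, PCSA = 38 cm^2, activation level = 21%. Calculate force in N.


F = sigma * PCSA * activation
F = 26 * 38 * 0.21
F = 207.5 N


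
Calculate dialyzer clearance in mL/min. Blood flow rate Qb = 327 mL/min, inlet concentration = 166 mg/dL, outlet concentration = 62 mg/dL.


K = Qb * (Cb_in - Cb_out) / Cb_in
K = 327 * (166 - 62) / 166
K = 204.9 mL/min


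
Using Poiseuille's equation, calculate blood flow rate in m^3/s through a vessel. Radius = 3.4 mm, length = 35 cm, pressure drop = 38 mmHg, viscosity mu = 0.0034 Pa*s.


Q = pi*r^4*dP / (8*mu*L)
r = 0.0034 m, L = 0.35 m
dP = 38 mmHg = 5066.236 Pa
Q = 2.2342e-04 m^3/s


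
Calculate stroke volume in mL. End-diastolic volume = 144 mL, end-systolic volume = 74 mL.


SV = EDV - ESV
SV = 144 - 74
SV = 70 mL


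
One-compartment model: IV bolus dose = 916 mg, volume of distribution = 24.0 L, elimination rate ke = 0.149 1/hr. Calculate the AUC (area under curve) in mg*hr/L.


C0 = Dose/Vd = 916/24.0 = 38.1667 mg/L
AUC = C0/ke = 38.1667/0.149
AUC = 256.2 mg*hr/L


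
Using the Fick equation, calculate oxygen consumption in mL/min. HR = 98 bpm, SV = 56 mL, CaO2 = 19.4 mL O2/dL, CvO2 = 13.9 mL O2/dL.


CO = HR*SV = 98*56/1000 = 5.488 L/min
a-v O2 diff = 19.4 - 13.9 = 5.5 mL/dL
VO2 = CO * (CaO2-CvO2) * 10 dL/L
VO2 = 5.488 * 5.5 * 10
VO2 = 301.8 mL/min


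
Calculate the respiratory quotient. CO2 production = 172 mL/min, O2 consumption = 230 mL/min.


RQ = VCO2 / VO2
RQ = 172 / 230
RQ = 0.7478


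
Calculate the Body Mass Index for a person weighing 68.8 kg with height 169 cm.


BMI = weight / height^2
height = 169 cm = 1.69 m
BMI = 68.8 / 1.69^2
BMI = 24.09 kg/m^2


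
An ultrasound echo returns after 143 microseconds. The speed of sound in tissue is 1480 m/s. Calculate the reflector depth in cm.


depth = c * t / 2
t = 143 us = 1.4300e-04 s
depth = 1480 * 1.4300e-04 / 2
depth = 0.10582 m = 10.582 cm


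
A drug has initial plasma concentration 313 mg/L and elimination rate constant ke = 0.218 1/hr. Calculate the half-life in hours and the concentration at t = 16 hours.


t_half = ln(2) / ke = 0.693147 / 0.218 = 3.18 hr
C(t) = C0 * exp(-ke*t) = 313 * exp(-0.218*16)
C(16) = 9.566 mg/L


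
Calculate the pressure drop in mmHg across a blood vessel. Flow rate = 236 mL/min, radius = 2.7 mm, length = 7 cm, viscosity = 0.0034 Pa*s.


dP = 8*mu*L*Q / (pi*r^4)
Q = 236 mL/min = 3.93333e-06 m^3/s
dP = 44.8562 Pa = 44.8562 / 133.322 mmHg = 0.3365 mmHg


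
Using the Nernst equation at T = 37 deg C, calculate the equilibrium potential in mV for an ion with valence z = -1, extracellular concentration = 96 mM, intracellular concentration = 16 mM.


E = (RT/(zF)) * ln(C_out/C_in)
T = 37 + 273.15 = 310.15 K
E = (8.314 * 310.15 / (-1 * 96485)) * ln(96/16)
E = -47.89 mV


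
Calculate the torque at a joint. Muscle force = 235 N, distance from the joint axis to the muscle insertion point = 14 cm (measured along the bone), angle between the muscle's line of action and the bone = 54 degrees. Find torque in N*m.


Torque = F * d * sin(theta)   (moment arm = d*sin(theta))
d = 14 cm = 0.14 m
Torque = 235 * 0.14 * sin(54)
Torque = 26.62 N*m


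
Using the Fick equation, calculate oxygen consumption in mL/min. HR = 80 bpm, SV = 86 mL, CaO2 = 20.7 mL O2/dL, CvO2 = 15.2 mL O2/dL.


CO = HR*SV = 80*86/1000 = 6.88 L/min
a-v O2 diff = 20.7 - 15.2 = 5.5 mL/dL
VO2 = CO * (CaO2-CvO2) * 10 dL/L
VO2 = 6.88 * 5.5 * 10
VO2 = 378.4 mL/min


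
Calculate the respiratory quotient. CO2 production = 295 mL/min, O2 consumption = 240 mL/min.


RQ = VCO2 / VO2
RQ = 295 / 240
RQ = 1.229


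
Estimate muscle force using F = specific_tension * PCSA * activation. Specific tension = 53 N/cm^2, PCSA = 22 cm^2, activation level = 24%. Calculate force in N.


F = sigma * PCSA * activation
F = 53 * 22 * 0.24
F = 279.8 N


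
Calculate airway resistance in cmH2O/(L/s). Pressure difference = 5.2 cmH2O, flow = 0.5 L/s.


R = dP / flow
R = 5.2 / 0.5
R = 10.4 cmH2O/(L/s)


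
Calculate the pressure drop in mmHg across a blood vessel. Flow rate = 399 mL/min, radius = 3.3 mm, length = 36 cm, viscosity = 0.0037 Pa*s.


dP = 8*mu*L*Q / (pi*r^4)
Q = 399 mL/min = 6.65e-06 m^3/s
dP = 190.2 Pa = 190.2 / 133.322 mmHg = 1.427 mmHg


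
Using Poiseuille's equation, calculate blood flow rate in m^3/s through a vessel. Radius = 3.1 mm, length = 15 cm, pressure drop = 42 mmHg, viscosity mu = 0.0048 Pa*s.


Q = pi*r^4*dP / (8*mu*L)
r = 0.0031 m, L = 0.15 m
dP = 42 mmHg = 5599.524 Pa
Q = 2.8205e-04 m^3/s


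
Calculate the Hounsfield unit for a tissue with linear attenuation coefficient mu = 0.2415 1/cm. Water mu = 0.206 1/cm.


HU = ((mu_tissue - mu_water) / mu_water) * 1000
HU = ((0.2415 - 0.206) / 0.206) * 1000
HU = 172.3


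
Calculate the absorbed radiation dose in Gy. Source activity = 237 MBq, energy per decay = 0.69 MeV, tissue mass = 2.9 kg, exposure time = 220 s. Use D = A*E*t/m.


A = 237 MBq = 2.3700e+08 Bq
E = 0.69 MeV = 1.10538e-13 J
D = A*E*t/m = 2.3700e+08*1.10538e-13*220/2.9
D = 0.001987 Gy


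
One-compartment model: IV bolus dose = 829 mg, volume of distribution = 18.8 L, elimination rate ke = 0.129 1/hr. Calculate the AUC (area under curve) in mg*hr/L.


C0 = Dose/Vd = 829/18.8 = 44.0957 mg/L
AUC = C0/ke = 44.0957/0.129
AUC = 341.8 mg*hr/L


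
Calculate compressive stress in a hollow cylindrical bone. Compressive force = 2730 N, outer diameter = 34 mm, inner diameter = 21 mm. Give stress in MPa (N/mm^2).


A = pi*(r_o^2 - r_i^2)
r_o = 17 mm, r_i = 10.5 mm
A = 561.56 mm^2
sigma = F/A = 2730 / 561.56
sigma = 4.861 MPa


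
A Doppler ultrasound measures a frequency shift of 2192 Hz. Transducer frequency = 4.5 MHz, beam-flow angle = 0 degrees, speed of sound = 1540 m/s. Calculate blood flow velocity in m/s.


v = fd * c / (2 * f0 * cos(theta))
v = 2192 * 1540 / (2 * 4.5000e+06 * cos(0))
v = 0.3751 m/s


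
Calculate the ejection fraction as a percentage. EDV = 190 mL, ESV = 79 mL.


SV = EDV - ESV = 190 - 79 = 111 mL
EF = SV/EDV * 100 = 111/190 * 100
EF = 58.42%


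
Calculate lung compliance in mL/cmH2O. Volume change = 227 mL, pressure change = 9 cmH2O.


C = dV / dP
C = 227 / 9
C = 25.22 mL/cmH2O


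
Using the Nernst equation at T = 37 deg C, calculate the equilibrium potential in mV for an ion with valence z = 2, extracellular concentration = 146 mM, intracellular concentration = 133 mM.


E = (RT/(zF)) * ln(C_out/C_in)
T = 37 + 273.15 = 310.15 K
E = (8.314 * 310.15 / (2 * 96485)) * ln(146/133)
E = 1.246 mV


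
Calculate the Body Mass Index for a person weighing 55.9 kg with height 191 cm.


BMI = weight / height^2
height = 191 cm = 1.91 m
BMI = 55.9 / 1.91^2
BMI = 15.32 kg/m^2


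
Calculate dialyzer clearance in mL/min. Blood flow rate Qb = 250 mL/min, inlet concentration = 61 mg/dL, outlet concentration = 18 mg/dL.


K = Qb * (Cb_in - Cb_out) / Cb_in
K = 250 * (61 - 18) / 61
K = 176.2 mL/min


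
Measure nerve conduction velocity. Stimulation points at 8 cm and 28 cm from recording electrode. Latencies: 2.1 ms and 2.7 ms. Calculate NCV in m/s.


Distance = (28 - 8) / 100 = 0.2 m
dt = (2.7 - 2.1) / 1000 = 6.0000e-04 s
NCV = dist / dt = 333.3 m/s


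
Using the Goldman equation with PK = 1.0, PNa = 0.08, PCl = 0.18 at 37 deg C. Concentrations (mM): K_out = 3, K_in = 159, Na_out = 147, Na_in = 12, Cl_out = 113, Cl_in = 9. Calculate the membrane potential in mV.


Vm = (RT/F)*ln((PK*Ko + PNa*Nao + PCl*Cli)/(PK*Ki + PNa*Nai + PCl*Clo))
Numer = 16.38, Denom = 180.3
Vm = -64.1 mV


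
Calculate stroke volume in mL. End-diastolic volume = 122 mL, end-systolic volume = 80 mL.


SV = EDV - ESV
SV = 122 - 80
SV = 42 mL


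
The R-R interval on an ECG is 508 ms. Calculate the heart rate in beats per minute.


HR = 60 / RR_interval(s)
RR = 508 ms = 0.508 s
HR = 60 / 0.508 = 118.1 bpm


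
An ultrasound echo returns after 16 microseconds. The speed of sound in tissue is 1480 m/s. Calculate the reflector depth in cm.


depth = c * t / 2
t = 16 us = 1.6000e-05 s
depth = 1480 * 1.6000e-05 / 2
depth = 0.01184 m = 1.184 cm


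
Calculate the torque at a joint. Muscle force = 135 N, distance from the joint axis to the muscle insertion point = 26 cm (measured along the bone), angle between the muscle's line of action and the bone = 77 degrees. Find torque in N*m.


Torque = F * d * sin(theta)   (moment arm = d*sin(theta))
d = 26 cm = 0.26 m
Torque = 135 * 0.26 * sin(77)
Torque = 34.2 N*m


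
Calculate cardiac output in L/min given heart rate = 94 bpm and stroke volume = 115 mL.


CO = HR * SV
CO = 94 * 115 / 1000
CO = 10.81 L/min


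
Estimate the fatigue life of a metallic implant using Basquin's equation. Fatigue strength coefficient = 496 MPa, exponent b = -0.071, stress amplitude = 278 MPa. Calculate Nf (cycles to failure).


sigma_a = sigma_f' * (2Nf)^b
2Nf = (sigma_a/sigma_f')^(1/b)
2Nf = (278/496)^(1/-0.071)
2Nf = 3478.2798
Nf = 1739


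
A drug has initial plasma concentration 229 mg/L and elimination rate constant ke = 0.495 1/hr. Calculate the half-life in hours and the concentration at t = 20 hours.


t_half = ln(2) / ke = 0.693147 / 0.495 = 1.4 hr
C(t) = C0 * exp(-ke*t) = 229 * exp(-0.495*20)
C(20) = 0.01149 mg/L


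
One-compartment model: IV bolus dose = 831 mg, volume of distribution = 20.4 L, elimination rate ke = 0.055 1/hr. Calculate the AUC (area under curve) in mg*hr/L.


C0 = Dose/Vd = 831/20.4 = 40.7353 mg/L
AUC = C0/ke = 40.7353/0.055
AUC = 740.6 mg*hr/L


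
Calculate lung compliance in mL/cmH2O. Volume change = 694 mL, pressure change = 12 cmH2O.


C = dV / dP
C = 694 / 12
C = 57.83 mL/cmH2O


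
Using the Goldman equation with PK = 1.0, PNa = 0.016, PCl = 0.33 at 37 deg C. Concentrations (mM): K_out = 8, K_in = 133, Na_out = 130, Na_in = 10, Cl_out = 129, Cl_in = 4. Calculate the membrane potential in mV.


Vm = (RT/F)*ln((PK*Ko + PNa*Nao + PCl*Cli)/(PK*Ki + PNa*Nai + PCl*Clo))
Numer = 11.4, Denom = 175.73
Vm = -73.1 mV


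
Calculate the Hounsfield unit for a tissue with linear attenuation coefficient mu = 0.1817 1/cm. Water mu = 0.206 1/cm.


HU = ((mu_tissue - mu_water) / mu_water) * 1000
HU = ((0.1817 - 0.206) / 0.206) * 1000
HU = -118


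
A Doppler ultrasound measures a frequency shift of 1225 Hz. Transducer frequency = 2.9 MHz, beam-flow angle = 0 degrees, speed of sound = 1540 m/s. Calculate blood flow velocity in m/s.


v = fd * c / (2 * f0 * cos(theta))
v = 1225 * 1540 / (2 * 2.9000e+06 * cos(0))
v = 0.3253 m/s


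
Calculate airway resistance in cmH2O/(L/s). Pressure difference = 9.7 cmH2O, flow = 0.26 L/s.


R = dP / flow
R = 9.7 / 0.26
R = 37.31 cmH2O/(L/s)


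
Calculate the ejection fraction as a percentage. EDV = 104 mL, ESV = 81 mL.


SV = EDV - ESV = 104 - 81 = 23 mL
EF = SV/EDV * 100 = 23/104 * 100
EF = 22.12%


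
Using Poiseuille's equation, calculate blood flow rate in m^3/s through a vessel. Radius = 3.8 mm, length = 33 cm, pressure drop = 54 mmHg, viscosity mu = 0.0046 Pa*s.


Q = pi*r^4*dP / (8*mu*L)
r = 0.0038 m, L = 0.33 m
dP = 54 mmHg = 7199.388 Pa
Q = 3.8835e-04 m^3/s


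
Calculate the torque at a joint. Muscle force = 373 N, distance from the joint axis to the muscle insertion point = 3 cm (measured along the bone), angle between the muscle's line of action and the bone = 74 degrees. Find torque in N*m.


Torque = F * d * sin(theta)   (moment arm = d*sin(theta))
d = 3 cm = 0.03 m
Torque = 373 * 0.03 * sin(74)
Torque = 10.76 N*m


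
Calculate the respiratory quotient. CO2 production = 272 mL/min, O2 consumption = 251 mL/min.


RQ = VCO2 / VO2
RQ = 272 / 251
RQ = 1.084


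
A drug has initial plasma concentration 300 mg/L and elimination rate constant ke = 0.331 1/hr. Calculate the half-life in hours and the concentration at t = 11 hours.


t_half = ln(2) / ke = 0.693147 / 0.331 = 2.094 hr
C(t) = C0 * exp(-ke*t) = 300 * exp(-0.331*11)
C(11) = 7.868 mg/L


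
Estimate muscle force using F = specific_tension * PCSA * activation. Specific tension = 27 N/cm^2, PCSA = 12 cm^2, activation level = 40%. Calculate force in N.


F = sigma * PCSA * activation
F = 27 * 12 * 0.4
F = 129.6 N


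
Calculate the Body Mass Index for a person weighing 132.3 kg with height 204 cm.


BMI = weight / height^2
height = 204 cm = 2.04 m
BMI = 132.3 / 2.04^2
BMI = 31.79 kg/m^2


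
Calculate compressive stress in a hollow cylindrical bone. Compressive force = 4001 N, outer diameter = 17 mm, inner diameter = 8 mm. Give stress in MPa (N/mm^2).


A = pi*(r_o^2 - r_i^2)
r_o = 8.5 mm, r_i = 4 mm
A = 176.715 mm^2
sigma = F/A = 4001 / 176.715
sigma = 22.64 MPa


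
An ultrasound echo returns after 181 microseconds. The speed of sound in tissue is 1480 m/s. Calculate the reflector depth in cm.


depth = c * t / 2
t = 181 us = 1.8100e-04 s
depth = 1480 * 1.8100e-04 / 2
depth = 0.13394 m = 13.394 cm


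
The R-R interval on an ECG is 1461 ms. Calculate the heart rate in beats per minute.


HR = 60 / RR_interval(s)
RR = 1461 ms = 1.461 s
HR = 60 / 1.461 = 41.07 bpm


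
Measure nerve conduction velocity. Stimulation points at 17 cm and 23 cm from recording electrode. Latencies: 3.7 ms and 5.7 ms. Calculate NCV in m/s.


Distance = (23 - 17) / 100 = 0.06 m
dt = (5.7 - 3.7) / 1000 = 0.002 s
NCV = dist / dt = 30 m/s


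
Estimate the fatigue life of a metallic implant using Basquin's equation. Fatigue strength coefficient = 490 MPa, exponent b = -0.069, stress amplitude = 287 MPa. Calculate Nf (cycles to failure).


sigma_a = sigma_f' * (2Nf)^b
2Nf = (sigma_a/sigma_f')^(1/b)
2Nf = (287/490)^(1/-0.069)
2Nf = 2327.4064
Nf = 1164


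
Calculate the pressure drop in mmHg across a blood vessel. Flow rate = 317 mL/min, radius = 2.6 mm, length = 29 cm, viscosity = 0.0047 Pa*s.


dP = 8*mu*L*Q / (pi*r^4)
Q = 317 mL/min = 5.28333e-06 m^3/s
dP = 401.283 Pa = 401.283 / 133.322 mmHg = 3.01 mmHg


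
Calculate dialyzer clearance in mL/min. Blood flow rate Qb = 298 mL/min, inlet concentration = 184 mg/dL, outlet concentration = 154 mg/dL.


K = Qb * (Cb_in - Cb_out) / Cb_in
K = 298 * (184 - 154) / 184
K = 48.59 mL/min


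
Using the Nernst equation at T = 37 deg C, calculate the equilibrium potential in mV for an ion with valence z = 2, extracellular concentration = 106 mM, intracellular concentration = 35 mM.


E = (RT/(zF)) * ln(C_out/C_in)
T = 37 + 273.15 = 310.15 K
E = (8.314 * 310.15 / (2 * 96485)) * ln(106/35)
E = 14.81 mV


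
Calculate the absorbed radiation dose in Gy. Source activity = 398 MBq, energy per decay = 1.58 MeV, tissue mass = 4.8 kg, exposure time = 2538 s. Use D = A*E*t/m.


A = 398 MBq = 3.9800e+08 Bq
E = 1.58 MeV = 2.53116e-13 J
D = A*E*t/m = 3.9800e+08*2.53116e-13*2538/4.8
D = 0.05327 Gy


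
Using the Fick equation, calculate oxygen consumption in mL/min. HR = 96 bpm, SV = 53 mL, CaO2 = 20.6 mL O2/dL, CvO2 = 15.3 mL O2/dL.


CO = HR*SV = 96*53/1000 = 5.088 L/min
a-v O2 diff = 20.6 - 15.3 = 5.3 mL/dL
VO2 = CO * (CaO2-CvO2) * 10 dL/L
VO2 = 5.088 * 5.3 * 10
VO2 = 269.7 mL/min


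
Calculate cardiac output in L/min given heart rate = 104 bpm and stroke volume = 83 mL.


CO = HR * SV
CO = 104 * 83 / 1000
CO = 8.632 L/min


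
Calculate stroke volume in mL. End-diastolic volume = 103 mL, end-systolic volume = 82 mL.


SV = EDV - ESV
SV = 103 - 82
SV = 21 mL


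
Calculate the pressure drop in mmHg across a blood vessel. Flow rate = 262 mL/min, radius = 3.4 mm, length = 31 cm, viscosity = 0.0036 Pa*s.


dP = 8*mu*L*Q / (pi*r^4)
Q = 262 mL/min = 4.36667e-06 m^3/s
dP = 92.8622 Pa = 92.8622 / 133.322 mmHg = 0.6965 mmHg


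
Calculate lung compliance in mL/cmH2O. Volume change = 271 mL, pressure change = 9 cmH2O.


C = dV / dP
C = 271 / 9
C = 30.11 mL/cmH2O


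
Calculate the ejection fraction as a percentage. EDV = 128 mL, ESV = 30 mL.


SV = EDV - ESV = 128 - 30 = 98 mL
EF = SV/EDV * 100 = 98/128 * 100
EF = 76.56%


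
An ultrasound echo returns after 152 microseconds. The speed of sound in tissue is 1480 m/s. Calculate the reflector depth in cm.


depth = c * t / 2
t = 152 us = 1.5200e-04 s
depth = 1480 * 1.5200e-04 / 2
depth = 0.11248 m = 11.248 cm


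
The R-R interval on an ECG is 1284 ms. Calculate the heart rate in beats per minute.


HR = 60 / RR_interval(s)
RR = 1284 ms = 1.284 s
HR = 60 / 1.284 = 46.73 bpm


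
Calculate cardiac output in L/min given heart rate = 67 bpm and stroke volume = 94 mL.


CO = HR * SV
CO = 67 * 94 / 1000
CO = 6.298 L/min


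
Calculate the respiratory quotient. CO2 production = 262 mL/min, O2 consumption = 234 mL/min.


RQ = VCO2 / VO2
RQ = 262 / 234
RQ = 1.12


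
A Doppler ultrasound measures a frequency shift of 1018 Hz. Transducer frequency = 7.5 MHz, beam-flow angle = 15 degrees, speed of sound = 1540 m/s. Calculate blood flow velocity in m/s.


v = fd * c / (2 * f0 * cos(theta))
v = 1018 * 1540 / (2 * 7.5000e+06 * cos(15))
v = 0.1082 m/s


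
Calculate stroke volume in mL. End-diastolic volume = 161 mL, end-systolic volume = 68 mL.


SV = EDV - ESV
SV = 161 - 68
SV = 93 mL


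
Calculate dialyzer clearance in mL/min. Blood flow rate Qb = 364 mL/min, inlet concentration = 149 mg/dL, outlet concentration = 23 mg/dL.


K = Qb * (Cb_in - Cb_out) / Cb_in
K = 364 * (149 - 23) / 149
K = 307.8 mL/min


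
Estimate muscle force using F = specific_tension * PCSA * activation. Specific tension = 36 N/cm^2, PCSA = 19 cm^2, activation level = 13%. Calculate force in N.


F = sigma * PCSA * activation
F = 36 * 19 * 0.13
F = 88.92 N


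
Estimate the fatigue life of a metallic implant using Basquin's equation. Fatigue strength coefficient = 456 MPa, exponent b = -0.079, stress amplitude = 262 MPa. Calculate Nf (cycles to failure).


sigma_a = sigma_f' * (2Nf)^b
2Nf = (sigma_a/sigma_f')^(1/b)
2Nf = (262/456)^(1/-0.079)
2Nf = 1112.6897
Nf = 556.3


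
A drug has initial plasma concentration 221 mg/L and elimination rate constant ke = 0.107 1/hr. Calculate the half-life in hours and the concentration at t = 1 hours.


t_half = ln(2) / ke = 0.693147 / 0.107 = 6.478 hr
C(t) = C0 * exp(-ke*t) = 221 * exp(-0.107*1)
C(1) = 198.6 mg/L


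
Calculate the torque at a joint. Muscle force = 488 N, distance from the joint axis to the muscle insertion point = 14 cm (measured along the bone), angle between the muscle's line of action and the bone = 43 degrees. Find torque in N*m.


Torque = F * d * sin(theta)   (moment arm = d*sin(theta))
d = 14 cm = 0.14 m
Torque = 488 * 0.14 * sin(43)
Torque = 46.59 N*m


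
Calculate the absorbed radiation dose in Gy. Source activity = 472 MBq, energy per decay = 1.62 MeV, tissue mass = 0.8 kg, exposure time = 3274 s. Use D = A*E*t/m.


A = 472 MBq = 4.7200e+08 Bq
E = 1.62 MeV = 2.59524e-13 J
D = A*E*t/m = 4.7200e+08*2.59524e-13*3274/0.8
D = 0.5013 Gy


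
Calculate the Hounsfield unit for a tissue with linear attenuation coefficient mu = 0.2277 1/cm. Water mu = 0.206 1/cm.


HU = ((mu_tissue - mu_water) / mu_water) * 1000
HU = ((0.2277 - 0.206) / 0.206) * 1000
HU = 105.3


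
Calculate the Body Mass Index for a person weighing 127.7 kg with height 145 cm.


BMI = weight / height^2
height = 145 cm = 1.45 m
BMI = 127.7 / 1.45^2
BMI = 60.74 kg/m^2


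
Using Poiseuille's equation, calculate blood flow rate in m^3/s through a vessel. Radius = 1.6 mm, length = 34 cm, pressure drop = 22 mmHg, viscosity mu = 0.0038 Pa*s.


Q = pi*r^4*dP / (8*mu*L)
r = 0.0016 m, L = 0.34 m
dP = 22 mmHg = 2933.084 Pa
Q = 5.8425e-06 m^3/s


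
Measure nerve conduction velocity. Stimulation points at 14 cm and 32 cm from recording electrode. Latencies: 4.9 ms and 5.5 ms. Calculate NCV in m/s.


Distance = (32 - 14) / 100 = 0.18 m
dt = (5.5 - 4.9) / 1000 = 6.0000e-04 s
NCV = dist / dt = 300 m/s


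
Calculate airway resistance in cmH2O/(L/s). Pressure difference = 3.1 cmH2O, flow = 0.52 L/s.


R = dP / flow
R = 3.1 / 0.52
R = 5.962 cmH2O/(L/s)


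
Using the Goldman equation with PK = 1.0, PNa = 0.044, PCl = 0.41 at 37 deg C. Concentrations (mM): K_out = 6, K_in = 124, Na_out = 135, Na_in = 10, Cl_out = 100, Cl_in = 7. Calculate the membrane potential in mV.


Vm = (RT/F)*ln((PK*Ko + PNa*Nao + PCl*Cli)/(PK*Ki + PNa*Nai + PCl*Clo))
Numer = 14.81, Denom = 165.44
Vm = -64.5 mV


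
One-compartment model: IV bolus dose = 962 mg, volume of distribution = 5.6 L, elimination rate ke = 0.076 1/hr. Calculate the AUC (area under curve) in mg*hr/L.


C0 = Dose/Vd = 962/5.6 = 171.786 mg/L
AUC = C0/ke = 171.786/0.076
AUC = 2260 mg*hr/L


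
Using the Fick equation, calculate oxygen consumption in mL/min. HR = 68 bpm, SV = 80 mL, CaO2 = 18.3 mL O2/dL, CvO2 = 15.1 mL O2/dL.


CO = HR*SV = 68*80/1000 = 5.44 L/min
a-v O2 diff = 18.3 - 15.1 = 3.2 mL/dL
VO2 = CO * (CaO2-CvO2) * 10 dL/L
VO2 = 5.44 * 3.2 * 10
VO2 = 174.1 mL/min


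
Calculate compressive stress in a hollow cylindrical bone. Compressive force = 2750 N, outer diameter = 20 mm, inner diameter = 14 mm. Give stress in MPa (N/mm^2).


A = pi*(r_o^2 - r_i^2)
r_o = 10 mm, r_i = 7 mm
A = 160.221 mm^2
sigma = F/A = 2750 / 160.221
sigma = 17.16 MPa


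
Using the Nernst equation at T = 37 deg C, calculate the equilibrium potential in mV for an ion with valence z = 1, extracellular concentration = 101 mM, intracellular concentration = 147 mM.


E = (RT/(zF)) * ln(C_out/C_in)
T = 37 + 273.15 = 310.15 K
E = (8.314 * 310.15 / (1 * 96485)) * ln(101/147)
E = -10.03 mV


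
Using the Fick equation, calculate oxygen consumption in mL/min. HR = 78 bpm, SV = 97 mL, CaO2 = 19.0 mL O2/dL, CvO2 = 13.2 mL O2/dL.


CO = HR*SV = 78*97/1000 = 7.566 L/min
a-v O2 diff = 19.0 - 13.2 = 5.8 mL/dL
VO2 = CO * (CaO2-CvO2) * 10 dL/L
VO2 = 7.566 * 5.8 * 10
VO2 = 438.8 mL/min


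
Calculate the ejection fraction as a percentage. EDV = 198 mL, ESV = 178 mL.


SV = EDV - ESV = 198 - 178 = 20 mL
EF = SV/EDV * 100 = 20/198 * 100
EF = 10.1%


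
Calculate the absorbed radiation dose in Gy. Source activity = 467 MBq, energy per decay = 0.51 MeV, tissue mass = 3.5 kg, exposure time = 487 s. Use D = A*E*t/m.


A = 467 MBq = 4.6700e+08 Bq
E = 0.51 MeV = 8.1702e-14 J
D = A*E*t/m = 4.6700e+08*8.1702e-14*487/3.5
D = 0.005309 Gy


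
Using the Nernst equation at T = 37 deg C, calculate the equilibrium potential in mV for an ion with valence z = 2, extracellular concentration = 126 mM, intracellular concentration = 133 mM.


E = (RT/(zF)) * ln(C_out/C_in)
T = 37 + 273.15 = 310.15 K
E = (8.314 * 310.15 / (2 * 96485)) * ln(126/133)
E = -0.7225 mV


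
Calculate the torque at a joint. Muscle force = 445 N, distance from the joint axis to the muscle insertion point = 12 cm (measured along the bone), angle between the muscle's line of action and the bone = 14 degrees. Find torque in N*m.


Torque = F * d * sin(theta)   (moment arm = d*sin(theta))
d = 12 cm = 0.12 m
Torque = 445 * 0.12 * sin(14)
Torque = 12.92 N*m


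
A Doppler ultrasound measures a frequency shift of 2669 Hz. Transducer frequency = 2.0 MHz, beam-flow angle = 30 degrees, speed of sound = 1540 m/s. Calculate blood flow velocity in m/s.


v = fd * c / (2 * f0 * cos(theta))
v = 2669 * 1540 / (2 * 2.0000e+06 * cos(30))
v = 1.187 m/s


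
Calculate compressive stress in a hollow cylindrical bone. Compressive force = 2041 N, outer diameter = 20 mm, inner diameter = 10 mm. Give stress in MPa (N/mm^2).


A = pi*(r_o^2 - r_i^2)
r_o = 10 mm, r_i = 5 mm
A = 235.619 mm^2
sigma = F/A = 2041 / 235.619
sigma = 8.662 MPa


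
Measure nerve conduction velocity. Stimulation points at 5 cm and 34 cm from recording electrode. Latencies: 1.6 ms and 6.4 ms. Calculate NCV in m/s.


Distance = (34 - 5) / 100 = 0.29 m
dt = (6.4 - 1.6) / 1000 = 0.0048 s
NCV = dist / dt = 60.42 m/s


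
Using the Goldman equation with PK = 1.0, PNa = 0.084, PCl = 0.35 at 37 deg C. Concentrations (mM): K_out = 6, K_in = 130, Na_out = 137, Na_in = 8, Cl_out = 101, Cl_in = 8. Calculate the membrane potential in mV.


Vm = (RT/F)*ln((PK*Ko + PNa*Nao + PCl*Cli)/(PK*Ki + PNa*Nai + PCl*Clo))
Numer = 20.308, Denom = 166.022
Vm = -56.15 mV


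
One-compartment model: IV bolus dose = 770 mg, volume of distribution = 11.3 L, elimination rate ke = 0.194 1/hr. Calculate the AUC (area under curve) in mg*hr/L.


C0 = Dose/Vd = 770/11.3 = 68.1416 mg/L
AUC = C0/ke = 68.1416/0.194
AUC = 351.2 mg*hr/L


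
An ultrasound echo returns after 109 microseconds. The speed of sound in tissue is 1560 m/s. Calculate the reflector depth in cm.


depth = c * t / 2
t = 109 us = 1.0900e-04 s
depth = 1560 * 1.0900e-04 / 2
depth = 0.08502 m = 8.502 cm


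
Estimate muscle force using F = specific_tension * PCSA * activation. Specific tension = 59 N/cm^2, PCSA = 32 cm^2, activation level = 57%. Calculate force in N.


F = sigma * PCSA * activation
F = 59 * 32 * 0.57
F = 1076 N


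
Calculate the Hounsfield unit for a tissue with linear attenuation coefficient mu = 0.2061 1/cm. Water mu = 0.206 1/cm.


HU = ((mu_tissue - mu_water) / mu_water) * 1000
HU = ((0.2061 - 0.206) / 0.206) * 1000
HU = 0.4854


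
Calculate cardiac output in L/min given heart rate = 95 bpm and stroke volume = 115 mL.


CO = HR * SV
CO = 95 * 115 / 1000
CO = 10.93 L/min


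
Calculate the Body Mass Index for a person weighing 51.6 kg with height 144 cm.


BMI = weight / height^2
height = 144 cm = 1.44 m
BMI = 51.6 / 1.44^2
BMI = 24.88 kg/m^2


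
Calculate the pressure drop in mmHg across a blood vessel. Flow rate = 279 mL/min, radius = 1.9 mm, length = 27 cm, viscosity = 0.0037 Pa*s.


dP = 8*mu*L*Q / (pi*r^4)
Q = 279 mL/min = 4.65e-06 m^3/s
dP = 907.704 Pa = 907.704 / 133.322 mmHg = 6.808 mmHg


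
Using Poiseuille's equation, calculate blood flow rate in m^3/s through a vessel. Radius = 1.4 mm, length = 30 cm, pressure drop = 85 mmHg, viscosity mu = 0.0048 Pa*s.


Q = pi*r^4*dP / (8*mu*L)
r = 0.0014 m, L = 0.3 m
dP = 85 mmHg = 11332.37 Pa
Q = 1.1872e-05 m^3/s


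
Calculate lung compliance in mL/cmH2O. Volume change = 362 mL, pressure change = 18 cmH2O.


C = dV / dP
C = 362 / 18
C = 20.11 mL/cmH2O


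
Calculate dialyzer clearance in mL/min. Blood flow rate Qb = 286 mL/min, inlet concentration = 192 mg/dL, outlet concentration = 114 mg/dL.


K = Qb * (Cb_in - Cb_out) / Cb_in
K = 286 * (192 - 114) / 192
K = 116.2 mL/min


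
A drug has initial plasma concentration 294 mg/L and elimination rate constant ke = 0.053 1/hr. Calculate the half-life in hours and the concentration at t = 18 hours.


t_half = ln(2) / ke = 0.693147 / 0.053 = 13.08 hr
C(t) = C0 * exp(-ke*t) = 294 * exp(-0.053*18)
C(18) = 113.2 mg/L


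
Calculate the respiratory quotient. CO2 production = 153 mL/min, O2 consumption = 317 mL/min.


RQ = VCO2 / VO2
RQ = 153 / 317
RQ = 0.4826


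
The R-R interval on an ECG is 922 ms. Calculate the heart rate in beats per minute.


HR = 60 / RR_interval(s)
RR = 922 ms = 0.922 s
HR = 60 / 0.922 = 65.08 bpm


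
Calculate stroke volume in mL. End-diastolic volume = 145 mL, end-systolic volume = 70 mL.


SV = EDV - ESV
SV = 145 - 70
SV = 75 mL


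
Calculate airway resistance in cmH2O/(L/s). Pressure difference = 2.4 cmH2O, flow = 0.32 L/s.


R = dP / flow
R = 2.4 / 0.32
R = 7.5 cmH2O/(L/s)


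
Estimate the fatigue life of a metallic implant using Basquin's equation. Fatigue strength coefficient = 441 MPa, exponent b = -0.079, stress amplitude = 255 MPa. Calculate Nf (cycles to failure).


sigma_a = sigma_f' * (2Nf)^b
2Nf = (sigma_a/sigma_f')^(1/b)
2Nf = (255/441)^(1/-0.079)
2Nf = 1026.5315
Nf = 513.3


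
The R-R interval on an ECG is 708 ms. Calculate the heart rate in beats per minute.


HR = 60 / RR_interval(s)
RR = 708 ms = 0.708 s
HR = 60 / 0.708 = 84.75 bpm


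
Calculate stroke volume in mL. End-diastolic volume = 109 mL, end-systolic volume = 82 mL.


SV = EDV - ESV
SV = 109 - 82
SV = 27 mL


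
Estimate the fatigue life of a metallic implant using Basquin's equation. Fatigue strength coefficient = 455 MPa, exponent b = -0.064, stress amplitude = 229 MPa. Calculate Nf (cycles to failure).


sigma_a = sigma_f' * (2Nf)^b
2Nf = (sigma_a/sigma_f')^(1/b)
2Nf = (229/455)^(1/-0.064)
2Nf = 45603.551
Nf = 2.28e+04


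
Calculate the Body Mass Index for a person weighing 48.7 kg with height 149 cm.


BMI = weight / height^2
height = 149 cm = 1.49 m
BMI = 48.7 / 1.49^2
BMI = 21.94 kg/m^2


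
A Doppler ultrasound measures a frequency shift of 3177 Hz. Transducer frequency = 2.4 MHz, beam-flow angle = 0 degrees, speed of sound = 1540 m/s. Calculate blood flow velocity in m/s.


v = fd * c / (2 * f0 * cos(theta))
v = 3177 * 1540 / (2 * 2.4000e+06 * cos(0))
v = 1.019 m/s


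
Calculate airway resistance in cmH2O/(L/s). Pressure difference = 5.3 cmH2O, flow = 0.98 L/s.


R = dP / flow
R = 5.3 / 0.98
R = 5.408 cmH2O/(L/s)


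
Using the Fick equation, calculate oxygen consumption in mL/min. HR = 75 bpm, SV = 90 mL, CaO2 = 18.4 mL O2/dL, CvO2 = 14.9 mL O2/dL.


CO = HR*SV = 75*90/1000 = 6.75 L/min
a-v O2 diff = 18.4 - 14.9 = 3.5 mL/dL
VO2 = CO * (CaO2-CvO2) * 10 dL/L
VO2 = 6.75 * 3.5 * 10
VO2 = 236.2 mL/min


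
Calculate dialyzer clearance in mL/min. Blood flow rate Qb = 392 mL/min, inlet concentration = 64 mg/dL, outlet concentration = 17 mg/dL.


K = Qb * (Cb_in - Cb_out) / Cb_in
K = 392 * (64 - 17) / 64
K = 287.9 mL/min


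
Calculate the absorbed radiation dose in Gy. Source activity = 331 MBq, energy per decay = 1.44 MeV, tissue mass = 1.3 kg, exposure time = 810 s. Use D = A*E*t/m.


A = 331 MBq = 3.3100e+08 Bq
E = 1.44 MeV = 2.30688e-13 J
D = A*E*t/m = 3.3100e+08*2.30688e-13*810/1.3
D = 0.04758 Gy


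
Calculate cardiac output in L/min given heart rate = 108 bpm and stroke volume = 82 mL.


CO = HR * SV
CO = 108 * 82 / 1000
CO = 8.856 L/min


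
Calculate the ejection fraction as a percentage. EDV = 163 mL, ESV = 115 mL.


SV = EDV - ESV = 163 - 115 = 48 mL
EF = SV/EDV * 100 = 48/163 * 100
EF = 29.45%


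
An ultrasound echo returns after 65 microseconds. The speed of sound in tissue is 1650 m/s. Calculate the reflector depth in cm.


depth = c * t / 2
t = 65 us = 6.5000e-05 s
depth = 1650 * 6.5000e-05 / 2
depth = 0.053625 m = 5.3625 cm


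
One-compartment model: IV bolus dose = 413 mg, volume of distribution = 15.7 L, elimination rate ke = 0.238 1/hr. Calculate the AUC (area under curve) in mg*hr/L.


C0 = Dose/Vd = 413/15.7 = 26.3057 mg/L
AUC = C0/ke = 26.3057/0.238
AUC = 110.5 mg*hr/L


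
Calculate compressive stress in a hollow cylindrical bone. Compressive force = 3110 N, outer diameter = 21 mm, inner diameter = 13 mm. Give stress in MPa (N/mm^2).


A = pi*(r_o^2 - r_i^2)
r_o = 10.5 mm, r_i = 6.5 mm
A = 213.628 mm^2
sigma = F/A = 3110 / 213.628
sigma = 14.56 MPa


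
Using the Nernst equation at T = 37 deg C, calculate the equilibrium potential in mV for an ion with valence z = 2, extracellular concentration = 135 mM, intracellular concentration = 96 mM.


E = (RT/(zF)) * ln(C_out/C_in)
T = 37 + 273.15 = 310.15 K
E = (8.314 * 310.15 / (2 * 96485)) * ln(135/96)
E = 4.556 mV


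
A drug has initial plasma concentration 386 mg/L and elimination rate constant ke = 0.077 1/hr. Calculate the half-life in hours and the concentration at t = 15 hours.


t_half = ln(2) / ke = 0.693147 / 0.077 = 9.002 hr
C(t) = C0 * exp(-ke*t) = 386 * exp(-0.077*15)
C(15) = 121.6 mg/L


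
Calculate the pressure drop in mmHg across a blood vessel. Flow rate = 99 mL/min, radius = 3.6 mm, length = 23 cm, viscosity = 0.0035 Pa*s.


dP = 8*mu*L*Q / (pi*r^4)
Q = 99 mL/min = 1.65e-06 m^3/s
dP = 20.1377 Pa = 20.1377 / 133.322 mmHg = 0.151 mmHg


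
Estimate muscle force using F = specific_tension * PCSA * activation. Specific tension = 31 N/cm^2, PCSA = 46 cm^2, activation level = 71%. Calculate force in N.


F = sigma * PCSA * activation
F = 31 * 46 * 0.71
F = 1012 N


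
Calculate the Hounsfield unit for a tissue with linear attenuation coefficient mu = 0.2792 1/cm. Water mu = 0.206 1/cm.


HU = ((mu_tissue - mu_water) / mu_water) * 1000
HU = ((0.2792 - 0.206) / 0.206) * 1000
HU = 355.3


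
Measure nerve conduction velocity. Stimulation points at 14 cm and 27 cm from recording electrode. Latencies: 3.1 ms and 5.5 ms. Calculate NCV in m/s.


Distance = (27 - 14) / 100 = 0.13 m
dt = (5.5 - 3.1) / 1000 = 0.0024 s
NCV = dist / dt = 54.17 m/s


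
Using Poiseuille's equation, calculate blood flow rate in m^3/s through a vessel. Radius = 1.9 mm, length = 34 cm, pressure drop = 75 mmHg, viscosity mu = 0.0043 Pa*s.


Q = pi*r^4*dP / (8*mu*L)
r = 0.0019 m, L = 0.34 m
dP = 75 mmHg = 9999.15 Pa
Q = 3.5002e-05 m^3/s
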